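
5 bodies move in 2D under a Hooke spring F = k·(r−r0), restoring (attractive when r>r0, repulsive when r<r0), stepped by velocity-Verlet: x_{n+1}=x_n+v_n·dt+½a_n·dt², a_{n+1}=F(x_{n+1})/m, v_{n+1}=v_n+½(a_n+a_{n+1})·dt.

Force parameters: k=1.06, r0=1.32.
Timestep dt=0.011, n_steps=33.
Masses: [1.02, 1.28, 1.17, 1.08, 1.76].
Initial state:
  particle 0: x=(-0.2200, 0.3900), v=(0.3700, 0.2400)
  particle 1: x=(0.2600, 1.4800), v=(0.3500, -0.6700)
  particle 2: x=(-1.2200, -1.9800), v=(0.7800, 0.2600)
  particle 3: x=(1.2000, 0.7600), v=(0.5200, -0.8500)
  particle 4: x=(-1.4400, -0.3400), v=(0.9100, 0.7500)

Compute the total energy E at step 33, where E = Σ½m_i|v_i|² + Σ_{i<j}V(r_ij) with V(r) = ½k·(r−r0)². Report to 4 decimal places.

step 0: x0=(-0.2200, 0.3900) x1=(0.2600, 1.4800) x2=(-1.2200, -1.9800) x3=(1.2000, 0.7600) x4=(-1.4400, -0.3400)
step 1: x0=(-0.2160, 0.3926) x1=(0.2638, 1.4725) x2=(-1.2113, -1.9768) x3=(1.2055, 0.7505) x4=(-1.4299, -0.3317)
step 2: x0=(-0.2120, 0.3950) x1=(0.2673, 1.4647) x2=(-1.2022, -1.9731) x3=(1.2107, 0.7407) x4=(-1.4196, -0.3233)
step 3: x0=(-0.2081, 0.3972) x1=(0.2707, 1.4566) x2=(-1.1928, -1.9687) x3=(1.2156, 0.7306) x4=(-1.4092, -0.3149)
step 4: x0=(-0.2042, 0.3993) x1=(0.2740, 1.4482) x2=(-1.1831, -1.9638) x3=(1.2200, 0.7203) x4=(-1.3986, -0.3063)
step 5: x0=(-0.2004, 0.4012) x1=(0.2770, 1.4396) x2=(-1.1731, -1.9582) x3=(1.2242, 0.7097) x4=(-1.3878, -0.2977)
step 6: x0=(-0.1967, 0.4029) x1=(0.2799, 1.4307) x2=(-1.1628, -1.9521) x3=(1.2280, 0.6987) x4=(-1.3769, -0.2891)
step 7: x0=(-0.1930, 0.4045) x1=(0.2826, 1.4215) x2=(-1.1521, -1.9454) x3=(1.2314, 0.6876) x4=(-1.3658, -0.2803)
step 8: x0=(-0.1893, 0.4059) x1=(0.2852, 1.4120) x2=(-1.1412, -1.9381) x3=(1.2345, 0.6761) x4=(-1.3546, -0.2715)
step 9: x0=(-0.1858, 0.4072) x1=(0.2875, 1.4023) x2=(-1.1299, -1.9302) x3=(1.2372, 0.6644) x4=(-1.3432, -0.2626)
step 10: x0=(-0.1822, 0.4083) x1=(0.2898, 1.3923) x2=(-1.1183, -1.9218) x3=(1.2396, 0.6524) x4=(-1.3316, -0.2537)
step 11: x0=(-0.1788, 0.4092) x1=(0.2918, 1.3821) x2=(-1.1064, -1.9128) x3=(1.2417, 0.6402) x4=(-1.3199, -0.2447)
step 12: x0=(-0.1754, 0.4099) x1=(0.2937, 1.3716) x2=(-1.0943, -1.9032) x3=(1.2435, 0.6277) x4=(-1.3081, -0.2356)
step 13: x0=(-0.1720, 0.4106) x1=(0.2955, 1.3609) x2=(-1.0818, -1.8931) x3=(1.2449, 0.6150) x4=(-1.2961, -0.2265)
step 14: x0=(-0.1687, 0.4110) x1=(0.2971, 1.3499) x2=(-1.0690, -1.8824) x3=(1.2460, 0.6020) x4=(-1.2839, -0.2173)
step 15: x0=(-0.1654, 0.4113) x1=(0.2985, 1.3387) x2=(-1.0560, -1.8712) x3=(1.2468, 0.5888) x4=(-1.2716, -0.2081)
step 16: x0=(-0.1622, 0.4114) x1=(0.2999, 1.3273) x2=(-1.0427, -1.8595) x3=(1.2472, 0.5753) x4=(-1.2592, -0.1988)
step 17: x0=(-0.1590, 0.4114) x1=(0.3010, 1.3157) x2=(-1.0290, -1.8472) x3=(1.2473, 0.5616) x4=(-1.2467, -0.1895)
step 18: x0=(-0.1559, 0.4112) x1=(0.3021, 1.3038) x2=(-1.0152, -1.8344) x3=(1.2472, 0.5477) x4=(-1.2340, -0.1802)
step 19: x0=(-0.1529, 0.4108) x1=(0.3030, 1.2917) x2=(-1.0010, -1.8211) x3=(1.2467, 0.5336) x4=(-1.2212, -0.1708)
step 20: x0=(-0.1498, 0.4103) x1=(0.3038, 1.2794) x2=(-0.9865, -1.8072) x3=(1.2459, 0.5193) x4=(-1.2082, -0.1614)
step 21: x0=(-0.1468, 0.4097) x1=(0.3044, 1.2669) x2=(-0.9718, -1.7929) x3=(1.2449, 0.5047) x4=(-1.1952, -0.1519)
step 22: x0=(-0.1439, 0.4089) x1=(0.3049, 1.2542) x2=(-0.9569, -1.7781) x3=(1.2435, 0.4900) x4=(-1.1820, -0.1424)
step 23: x0=(-0.1410, 0.4079) x1=(0.3053, 1.2414) x2=(-0.9416, -1.7628) x3=(1.2418, 0.4750) x4=(-1.1687, -0.1329)
step 24: x0=(-0.1381, 0.4068) x1=(0.3056, 1.2283) x2=(-0.9262, -1.7470) x3=(1.2399, 0.4598) x4=(-1.1553, -0.1234)
step 25: x0=(-0.1353, 0.4055) x1=(0.3058, 1.2150) x2=(-0.9104, -1.7308) x3=(1.2377, 0.4445) x4=(-1.1417, -0.1138)
step 26: x0=(-0.1325, 0.4041) x1=(0.3059, 1.2016) x2=(-0.8945, -1.7141) x3=(1.2352, 0.4290) x4=(-1.1281, -0.1042)
step 27: x0=(-0.1298, 0.4026) x1=(0.3058, 1.1880) x2=(-0.8783, -1.6969) x3=(1.2325, 0.4132) x4=(-1.1144, -0.0946)
step 28: x0=(-0.1271, 0.4009) x1=(0.3057, 1.1743) x2=(-0.8618, -1.6793) x3=(1.2295, 0.3973) x4=(-1.1006, -0.0850)
step 29: x0=(-0.1244, 0.3991) x1=(0.3055, 1.1603) x2=(-0.8452, -1.6613) x3=(1.2262, 0.3813) x4=(-1.0866, -0.0753)
step 30: x0=(-0.1217, 0.3971) x1=(0.3051, 1.1463) x2=(-0.8283, -1.6429) x3=(1.2227, 0.3651) x4=(-1.0726, -0.0657)
step 31: x0=(-0.1191, 0.3950) x1=(0.3047, 1.1321) x2=(-0.8112, -1.6240) x3=(1.2189, 0.3487) x4=(-1.0585, -0.0560)
step 32: x0=(-0.1165, 0.3928) x1=(0.3042, 1.1177) x2=(-0.7939, -1.6048) x3=(1.2150, 0.3321) x4=(-1.0443, -0.0463)
step 33: x0=(-0.1139, 0.3904) x1=(0.3036, 1.1033) x2=(-0.7764, -1.5852) x3=(1.2107, 0.3154) x4=(-1.0301, -0.0367)
step 0 velocities: v0=(0.3700, 0.2400) v1=(0.3500, -0.6700) v2=(0.7800, 0.2600) v3=(0.5200, -0.8500) v4=(0.9100, 0.7500)
step 0: KE=2.6202, PE=8.9644, E=11.5847
step 33 velocities: v0=(0.2320, -0.2207) v1=(-0.0562, -1.3216) v2=(1.6018, 1.8009) v3=(-0.3937, -1.5238) v4=(1.2998, 0.8799)
step 33: KE=8.0761, PE=3.5079, E=11.5840

11.5840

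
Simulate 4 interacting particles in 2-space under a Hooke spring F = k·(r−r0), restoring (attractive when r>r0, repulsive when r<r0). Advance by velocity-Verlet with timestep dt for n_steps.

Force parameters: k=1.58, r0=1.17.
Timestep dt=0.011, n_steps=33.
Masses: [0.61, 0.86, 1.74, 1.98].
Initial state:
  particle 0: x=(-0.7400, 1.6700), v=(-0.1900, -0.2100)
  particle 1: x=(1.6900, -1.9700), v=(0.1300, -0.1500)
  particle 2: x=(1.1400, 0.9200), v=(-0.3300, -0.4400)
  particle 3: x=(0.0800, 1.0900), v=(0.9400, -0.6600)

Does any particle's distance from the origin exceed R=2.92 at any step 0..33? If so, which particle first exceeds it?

step 0: x0=(-0.7400, 1.6700) x1=(1.6900, -1.9700) x2=(1.1400, 0.9200) x3=(0.0800, 1.0900)
step 1: x0=(-0.7417, 1.6672) x1=(1.6911, -1.9709) x2=(1.1363, 0.9151) x3=(0.0904, 1.0826)
step 2: x0=(-0.7426, 1.6636) x1=(1.6914, -1.9704) x2=(1.1327, 0.9100) x3=(0.1009, 1.0751)
step 3: x0=(-0.7428, 1.6590) x1=(1.6911, -1.9685) x2=(1.1289, 0.9048) x3=(0.1115, 1.0673)
step 4: x0=(-0.7422, 1.6535) x1=(1.6901, -1.9652) x2=(1.1252, 0.8994) x3=(0.1222, 1.0594)
step 5: x0=(-0.7408, 1.6471) x1=(1.6883, -1.9604) x2=(1.1214, 0.8938) x3=(0.1330, 1.0512)
step 6: x0=(-0.7387, 1.6398) x1=(1.6859, -1.9543) x2=(1.1176, 0.8881) x3=(0.1439, 1.0428)
step 7: x0=(-0.7358, 1.6316) x1=(1.6828, -1.9468) x2=(1.1137, 0.8823) x3=(0.1548, 1.0343)
step 8: x0=(-0.7321, 1.6225) x1=(1.6790, -1.9378) x2=(1.1098, 0.8763) x3=(0.1659, 1.0256)
step 9: x0=(-0.7277, 1.6125) x1=(1.6745, -1.9275) x2=(1.1059, 0.8701) x3=(0.1770, 1.0166)
step 10: x0=(-0.7225, 1.6016) x1=(1.6693, -1.9159) x2=(1.1020, 0.8638) x3=(0.1882, 1.0075)
step 11: x0=(-0.7165, 1.5899) x1=(1.6635, -1.9028) x2=(1.0981, 0.8573) x3=(0.1995, 0.9983)
step 12: x0=(-0.7098, 1.5773) x1=(1.6570, -1.8885) x2=(1.0941, 0.8507) x3=(0.2109, 0.9888)
step 13: x0=(-0.7024, 1.5638) x1=(1.6498, -1.8728) x2=(1.0902, 0.8439) x3=(0.2223, 0.9791)
step 14: x0=(-0.6942, 1.5494) x1=(1.6420, -1.8559) x2=(1.0862, 0.8370) x3=(0.2338, 0.9693)
step 15: x0=(-0.6853, 1.5343) x1=(1.6335, -1.8376) x2=(1.0822, 0.8299) x3=(0.2454, 0.9593)
step 16: x0=(-0.6757, 1.5182) x1=(1.6244, -1.8181) x2=(1.0782, 0.8227) x3=(0.2570, 0.9492)
step 17: x0=(-0.6654, 1.5014) x1=(1.6147, -1.7974) x2=(1.0742, 0.8154) x3=(0.2686, 0.9389)
step 18: x0=(-0.6544, 1.4838) x1=(1.6044, -1.7754) x2=(1.0703, 0.8079) x3=(0.2804, 0.9284)
step 19: x0=(-0.6427, 1.4654) x1=(1.5935, -1.7522) x2=(1.0663, 0.8003) x3=(0.2921, 0.9177)
step 20: x0=(-0.6304, 1.4462) x1=(1.5820, -1.7279) x2=(1.0623, 0.7926) x3=(0.3040, 0.9070)
step 21: x0=(-0.6174, 1.4263) x1=(1.5699, -1.7024) x2=(1.0583, 0.7847) x3=(0.3158, 0.8960)
step 22: x0=(-0.6038, 1.4056) x1=(1.5573, -1.6758) x2=(1.0544, 0.7767) x3=(0.3277, 0.8849)
step 23: x0=(-0.5895, 1.3843) x1=(1.5441, -1.6481) x2=(1.0504, 0.7685) x3=(0.3397, 0.8737)
step 24: x0=(-0.5747, 1.3622) x1=(1.5303, -1.6193) x2=(1.0465, 0.7602) x3=(0.3517, 0.8623)
step 25: x0=(-0.5593, 1.3394) x1=(1.5161, -1.5895) x2=(1.0426, 0.7519) x3=(0.3637, 0.8508)
step 26: x0=(-0.5433, 1.3160) x1=(1.5013, -1.5586) x2=(1.0387, 0.7434) x3=(0.3757, 0.8391)
step 27: x0=(-0.5268, 1.2920) x1=(1.4860, -1.5268) x2=(1.0348, 0.7347) x3=(0.3878, 0.8274)
step 28: x0=(-0.5098, 1.2673) x1=(1.4703, -1.4941) x2=(1.0310, 0.7260) x3=(0.3998, 0.8155)
step 29: x0=(-0.4922, 1.2421) x1=(1.4541, -1.4604) x2=(1.0272, 0.7172) x3=(0.4119, 0.8034)
step 30: x0=(-0.4742, 1.2162) x1=(1.4374, -1.4258) x2=(1.0235, 0.7082) x3=(0.4240, 0.7913)
step 31: x0=(-0.4557, 1.1898) x1=(1.4203, -1.3904) x2=(1.0198, 0.6992) x3=(0.4362, 0.7791)
step 32: x0=(-0.4368, 1.1629) x1=(1.4028, -1.3542) x2=(1.0161, 0.6900) x3=(0.4483, 0.7667)
step 33: x0=(-0.4175, 1.1355) x1=(1.3849, -1.3171) x2=(1.0125, 0.6808) x3=(0.4604, 0.7542)

no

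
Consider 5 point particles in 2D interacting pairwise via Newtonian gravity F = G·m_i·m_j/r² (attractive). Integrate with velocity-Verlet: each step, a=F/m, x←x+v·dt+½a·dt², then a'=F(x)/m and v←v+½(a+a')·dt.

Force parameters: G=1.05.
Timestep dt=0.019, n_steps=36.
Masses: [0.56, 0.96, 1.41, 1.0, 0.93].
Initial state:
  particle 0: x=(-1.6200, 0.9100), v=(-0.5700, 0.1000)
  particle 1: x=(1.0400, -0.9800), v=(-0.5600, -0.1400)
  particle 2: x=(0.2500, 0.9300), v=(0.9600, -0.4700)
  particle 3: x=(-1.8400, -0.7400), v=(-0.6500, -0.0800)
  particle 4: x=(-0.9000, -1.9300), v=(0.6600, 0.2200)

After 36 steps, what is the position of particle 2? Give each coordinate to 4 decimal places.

(0.8553, 0.5028)

step 0: x0=(-1.6200, 0.9100) x1=(1.0400, -0.9800) x2=(0.2500, 0.9300) x3=(-1.8400, -0.7400) x4=(-0.9000, -1.9300)
step 1: x0=(-1.6307, 0.9118) x1=(1.0293, -0.9826) x2=(0.2682, 0.9210) x3=(-1.8522, -0.7415) x4=(-0.8875, -1.9257)
step 2: x0=(-1.6413, 0.9134) x1=(1.0184, -0.9851) x2=(0.2863, 0.9118) x3=(-1.8643, -0.7430) x4=(-0.8750, -1.9212)
step 3: x0=(-1.6517, 0.9148) x1=(1.0073, -0.9875) x2=(0.3044, 0.9025) x3=(-1.8761, -0.7446) x4=(-0.8625, -1.9164)
step 4: x0=(-1.6620, 0.9161) x1=(0.9960, -0.9898) x2=(0.3223, 0.8931) x3=(-1.8877, -0.7461) x4=(-0.8500, -1.9114)
step 5: x0=(-1.6721, 0.9171) x1=(0.9846, -0.9920) x2=(0.3402, 0.8835) x3=(-1.8992, -0.7476) x4=(-0.8375, -1.9061)
step 6: x0=(-1.6820, 0.9179) x1=(0.9729, -0.9941) x2=(0.3580, 0.8738) x3=(-1.9104, -0.7491) x4=(-0.8250, -1.9007)
step 7: x0=(-1.6918, 0.9186) x1=(0.9611, -0.9961) x2=(0.3757, 0.8638) x3=(-1.9214, -0.7506) x4=(-0.8126, -1.8950)
step 8: x0=(-1.7015, 0.9190) x1=(0.9491, -0.9980) x2=(0.3934, 0.8538) x3=(-1.9322, -0.7521) x4=(-0.8001, -1.8891)
step 9: x0=(-1.7110, 0.9192) x1=(0.9370, -0.9998) x2=(0.4109, 0.8436) x3=(-1.9428, -0.7535) x4=(-0.7877, -1.8829)
step 10: x0=(-1.7203, 0.9193) x1=(0.9246, -1.0014) x2=(0.4284, 0.8332) x3=(-1.9532, -0.7550) x4=(-0.7752, -1.8765)
step 11: x0=(-1.7295, 0.9192) x1=(0.9121, -1.0030) x2=(0.4459, 0.8227) x3=(-1.9634, -0.7565) x4=(-0.7628, -1.8700)
step 12: x0=(-1.7386, 0.9188) x1=(0.8993, -1.0044) x2=(0.4632, 0.8120) x3=(-1.9733, -0.7579) x4=(-0.7503, -1.8631)
step 13: x0=(-1.7476, 0.9183) x1=(0.8864, -1.0057) x2=(0.4805, 0.8012) x3=(-1.9831, -0.7593) x4=(-0.7378, -1.8561)
step 14: x0=(-1.7564, 0.9176) x1=(0.8733, -1.0069) x2=(0.4977, 0.7902) x3=(-1.9927, -0.7607) x4=(-0.7254, -1.8488)
step 15: x0=(-1.7651, 0.9167) x1=(0.8600, -1.0080) x2=(0.5148, 0.7790) x3=(-2.0021, -0.7621) x4=(-0.7129, -1.8414)
step 16: x0=(-1.7737, 0.9156) x1=(0.8465, -1.0089) x2=(0.5319, 0.7676) x3=(-2.0113, -0.7634) x4=(-0.7004, -1.8337)
step 17: x0=(-1.7821, 0.9143) x1=(0.8328, -1.0098) x2=(0.5489, 0.7561) x3=(-2.0202, -0.7648) x4=(-0.6879, -1.8257)
step 18: x0=(-1.7905, 0.9128) x1=(0.8190, -1.0105) x2=(0.5658, 0.7445) x3=(-2.0290, -0.7661) x4=(-0.6753, -1.8176)
step 19: x0=(-1.7987, 0.9111) x1=(0.8049, -1.0110) x2=(0.5826, 0.7326) x3=(-2.0376, -0.7674) x4=(-0.6627, -1.8092)
step 20: x0=(-1.8068, 0.9092) x1=(0.7906, -1.0115) x2=(0.5993, 0.7206) x3=(-2.0459, -0.7686) x4=(-0.6501, -1.8007)
step 21: x0=(-1.8147, 0.9071) x1=(0.7762, -1.0118) x2=(0.6160, 0.7084) x3=(-2.0541, -0.7698) x4=(-0.6375, -1.7919)
step 22: x0=(-1.8226, 0.9048) x1=(0.7615, -1.0120) x2=(0.6326, 0.6960) x3=(-2.0621, -0.7710) x4=(-0.6248, -1.7828)
step 23: x0=(-1.8303, 0.9023) x1=(0.7466, -1.0121) x2=(0.6491, 0.6835) x3=(-2.0698, -0.7722) x4=(-0.6121, -1.7736)
step 24: x0=(-1.8379, 0.8996) x1=(0.7316, -1.0120) x2=(0.6655, 0.6707) x3=(-2.0774, -0.7733) x4=(-0.5993, -1.7641)
step 25: x0=(-1.8455, 0.8968) x1=(0.7163, -1.0118) x2=(0.6819, 0.6578) x3=(-2.0848, -0.7744) x4=(-0.5864, -1.7544)
step 26: x0=(-1.8529, 0.8937) x1=(0.7009, -1.0114) x2=(0.6981, 0.6447) x3=(-2.0920, -0.7755) x4=(-0.5735, -1.7444)
step 27: x0=(-1.8602, 0.8904) x1=(0.6852, -1.0110) x2=(0.7143, 0.6314) x3=(-2.0989, -0.7765) x4=(-0.5605, -1.7343)
step 28: x0=(-1.8674, 0.8869) x1=(0.6693, -1.0104) x2=(0.7303, 0.6179) x3=(-2.1057, -0.7775) x4=(-0.5475, -1.7239)
step 29: x0=(-1.8745, 0.8833) x1=(0.6532, -1.0097) x2=(0.7463, 0.6042) x3=(-2.1123, -0.7785) x4=(-0.5343, -1.7132)
step 30: x0=(-1.8814, 0.8794) x1=(0.6369, -1.0088) x2=(0.7622, 0.5903) x3=(-2.1187, -0.7794) x4=(-0.5211, -1.7023)
step 31: x0=(-1.8883, 0.8753) x1=(0.6204, -1.0079) x2=(0.7780, 0.5762) x3=(-2.1249, -0.7803) x4=(-0.5077, -1.6912)
step 32: x0=(-1.8951, 0.8711) x1=(0.6036, -1.0068) x2=(0.7937, 0.5620) x3=(-2.1309, -0.7811) x4=(-0.4943, -1.6798)
step 33: x0=(-1.9017, 0.8666) x1=(0.5867, -1.0056) x2=(0.8092, 0.5475) x3=(-2.1367, -0.7819) x4=(-0.4807, -1.6681)
step 34: x0=(-1.9083, 0.8619) x1=(0.5695, -1.0042) x2=(0.8247, 0.5328) x3=(-2.1423, -0.7826) x4=(-0.4670, -1.6562)
step 35: x0=(-1.9148, 0.8570) x1=(0.5521, -1.0028) x2=(0.8401, 0.5179) x3=(-2.1477, -0.7833) x4=(-0.4532, -1.6440)
step 36: x0=(-1.9211, 0.8520) x1=(0.5344, -1.0013) x2=(0.8553, 0.5028) x3=(-2.1530, -0.7839) x4=(-0.4392, -1.6315)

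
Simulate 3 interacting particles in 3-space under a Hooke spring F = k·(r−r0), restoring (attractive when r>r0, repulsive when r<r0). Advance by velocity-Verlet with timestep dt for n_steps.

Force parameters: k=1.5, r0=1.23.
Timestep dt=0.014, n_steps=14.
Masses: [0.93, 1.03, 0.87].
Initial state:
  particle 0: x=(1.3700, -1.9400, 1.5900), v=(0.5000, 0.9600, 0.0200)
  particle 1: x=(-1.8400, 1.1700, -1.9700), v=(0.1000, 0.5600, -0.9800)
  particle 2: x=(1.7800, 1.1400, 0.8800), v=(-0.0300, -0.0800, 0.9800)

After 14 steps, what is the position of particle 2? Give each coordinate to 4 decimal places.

step 0: x0=(1.3700, -1.9400, 1.5900) x1=(-1.8400, 1.1700, -1.9700) x2=(1.7800, 1.1400, 0.8800)
step 1: x0=(1.3766, -1.9259, 1.5898) x1=(-1.8379, 1.1775, -1.9830) x2=(1.7791, 1.1386, 0.8934)
step 2: x0=(1.3826, -1.9104, 1.5885) x1=(-1.8342, 1.1843, -1.9946) x2=(1.7772, 1.1365, 0.9063)
step 3: x0=(1.3878, -1.8935, 1.5862) x1=(-1.8292, 1.1904, -2.0049) x2=(1.7743, 1.1338, 0.9186)
step 4: x0=(1.3922, -1.8754, 1.5830) x1=(-1.8226, 1.1957, -2.0136) x2=(1.7705, 1.1305, 0.9303)
step 5: x0=(1.3960, -1.8558, 1.5786) x1=(-1.8145, 1.2004, -2.0210) x2=(1.7657, 1.1267, 0.9414)
step 6: x0=(1.3990, -1.8350, 1.5733) x1=(-1.8050, 1.2044, -2.0269) x2=(1.7599, 1.1222, 0.9519)
step 7: x0=(1.4013, -1.8128, 1.5670) x1=(-1.7940, 1.2077, -2.0315) x2=(1.7532, 1.1172, 0.9618)
step 8: x0=(1.4029, -1.7894, 1.5597) x1=(-1.7816, 1.2103, -2.0345) x2=(1.7455, 1.1116, 0.9710)
step 9: x0=(1.4037, -1.7646, 1.5513) x1=(-1.7677, 1.2121, -2.0362) x2=(1.7368, 1.1054, 0.9797)
step 10: x0=(1.4038, -1.7386, 1.5420) x1=(-1.7524, 1.2134, -2.0364) x2=(1.7273, 1.0987, 0.9877)
step 11: x0=(1.4033, -1.7114, 1.5317) x1=(-1.7356, 1.2139, -2.0352) x2=(1.7168, 1.0915, 0.9950)
step 12: x0=(1.4019, -1.6829, 1.5204) x1=(-1.7174, 1.2137, -2.0325) x2=(1.7054, 1.0838, 1.0017)
step 13: x0=(1.3999, -1.6532, 1.5081) x1=(-1.6978, 1.2129, -2.0284) x2=(1.6931, 1.0756, 1.0078)
step 14: x0=(1.3972, -1.6224, 1.4949) x1=(-1.6768, 1.2114, -2.0230) x2=(1.6799, 1.0668, 1.0132)

(1.6799, 1.0668, 1.0132)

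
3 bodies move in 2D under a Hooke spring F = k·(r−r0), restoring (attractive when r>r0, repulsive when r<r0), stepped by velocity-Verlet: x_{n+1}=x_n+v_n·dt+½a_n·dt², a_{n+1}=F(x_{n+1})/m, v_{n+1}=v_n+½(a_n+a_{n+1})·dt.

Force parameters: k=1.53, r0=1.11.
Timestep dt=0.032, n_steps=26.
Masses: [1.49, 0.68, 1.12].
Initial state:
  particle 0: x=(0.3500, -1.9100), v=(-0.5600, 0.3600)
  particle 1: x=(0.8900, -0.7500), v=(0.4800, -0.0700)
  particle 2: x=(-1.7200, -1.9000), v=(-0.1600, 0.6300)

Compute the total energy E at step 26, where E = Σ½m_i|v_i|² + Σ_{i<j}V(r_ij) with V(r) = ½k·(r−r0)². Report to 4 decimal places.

3.6934

step 0: x0=(0.3500, -1.9100) x1=(0.8900, -0.7500) x2=(-1.7200, -1.9000)
step 1: x0=(0.3316, -1.8984) x1=(0.9034, -0.7532) x2=(-1.7233, -1.8794)
step 2: x0=(0.3123, -1.8866) x1=(0.9130, -0.7584) x2=(-1.7231, -1.8578)
step 3: x0=(0.2921, -1.8747) x1=(0.9187, -0.7654) x2=(-1.7193, -1.8352)
step 4: x0=(0.2711, -1.8626) x1=(0.9205, -0.7743) x2=(-1.7120, -1.8118)
step 5: x0=(0.2492, -1.8503) x1=(0.9184, -0.7850) x2=(-1.7013, -1.7876)
step 6: x0=(0.2265, -1.8379) x1=(0.9124, -0.7973) x2=(-1.6871, -1.7625)
step 7: x0=(0.2030, -1.8253) x1=(0.9027, -0.8112) x2=(-1.6697, -1.7367)
step 8: x0=(0.1788, -1.8125) x1=(0.8894, -0.8267) x2=(-1.6490, -1.7101)
step 9: x0=(0.1540, -1.7997) x1=(0.8724, -0.8435) x2=(-1.6252, -1.6829)
step 10: x0=(0.1284, -1.7867) x1=(0.8520, -0.8616) x2=(-1.5985, -1.6550)
step 11: x0=(0.1023, -1.7736) x1=(0.8283, -0.8809) x2=(-1.5690, -1.6266)
step 12: x0=(0.0756, -1.7604) x1=(0.8015, -0.9011) x2=(-1.5368, -1.5977)
step 13: x0=(0.0484, -1.7472) x1=(0.7717, -0.9223) x2=(-1.5021, -1.5683)
step 14: x0=(0.0206, -1.7339) x1=(0.7391, -0.9443) x2=(-1.4651, -1.5386)
step 15: x0=(-0.0075, -1.7206) x1=(0.7040, -0.9669) x2=(-1.4260, -1.5084)
step 16: x0=(-0.0360, -1.7073) x1=(0.6666, -0.9899) x2=(-1.3850, -1.4780)
step 17: x0=(-0.0649, -1.6940) x1=(0.6271, -1.0134) x2=(-1.3422, -1.4473)
step 18: x0=(-0.0941, -1.6808) x1=(0.5859, -1.0370) x2=(-1.2979, -1.4163)
step 19: x0=(-0.1236, -1.6677) x1=(0.5430, -1.0608) x2=(-1.2524, -1.3852)
step 20: x0=(-0.1532, -1.6548) x1=(0.4989, -1.0845) x2=(-1.2058, -1.3539)
step 21: x0=(-0.1831, -1.6420) x1=(0.4538, -1.1081) x2=(-1.1584, -1.3225)
step 22: x0=(-0.2130, -1.6294) x1=(0.4081, -1.1314) x2=(-1.1103, -1.2909)
step 23: x0=(-0.2431, -1.6171) x1=(0.3619, -1.1544) x2=(-1.0619, -1.2593)
step 24: x0=(-0.2733, -1.6051) x1=(0.3157, -1.1769) x2=(-1.0133, -1.2274)
step 25: x0=(-0.3035, -1.5935) x1=(0.2696, -1.1990) x2=(-0.9648, -1.1954)
step 26: x0=(-0.3338, -1.5823) x1=(0.2241, -1.2205) x2=(-0.9165, -1.1631)
step 0 velocities: v0=(-0.5600, 0.3600) v1=(0.4800, -0.0700) v2=(-0.1600, 0.6300)
step 0: KE=0.6468, PE=3.0488, E=3.6956
step 26 velocities: v0=(-0.9474, 0.3423) v1=(-1.4109, -0.6630) v2=(1.5034, 1.0135)
step 26: KE=3.4234, PE=0.2700, E=3.6934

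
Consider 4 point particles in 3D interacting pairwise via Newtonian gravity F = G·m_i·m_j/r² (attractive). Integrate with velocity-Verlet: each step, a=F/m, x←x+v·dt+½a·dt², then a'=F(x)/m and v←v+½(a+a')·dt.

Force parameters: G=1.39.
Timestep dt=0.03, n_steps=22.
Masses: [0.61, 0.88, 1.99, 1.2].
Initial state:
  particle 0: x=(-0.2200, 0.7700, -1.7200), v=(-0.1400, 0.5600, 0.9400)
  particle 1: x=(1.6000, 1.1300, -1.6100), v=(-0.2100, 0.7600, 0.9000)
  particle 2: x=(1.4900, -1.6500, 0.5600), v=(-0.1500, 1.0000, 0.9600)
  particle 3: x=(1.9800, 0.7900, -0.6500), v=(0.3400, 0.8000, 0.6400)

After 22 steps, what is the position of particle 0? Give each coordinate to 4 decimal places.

step 0: x0=(-0.2200, 0.7700, -1.7200) x1=(1.6000, 1.1300, -1.6100) x2=(1.4900, -1.6500, 0.5600) x3=(1.9800, 0.7900, -0.6500)
step 1: x0=(-0.2239, 0.7868, -1.6917) x1=(1.5938, 1.1525, -1.5824) x2=(1.4855, -1.6199, 0.5887) x3=(1.9900, 0.8140, -0.6312)
step 2: x0=(-0.2272, 0.8035, -1.6631) x1=(1.5879, 1.1744, -1.5535) x2=(1.4810, -1.5894, 0.6173) x3=(1.9994, 0.8380, -0.6131)
step 3: x0=(-0.2298, 0.8202, -1.6343) x1=(1.5822, 1.1957, -1.5235) x2=(1.4766, -1.5588, 0.6456) x3=(2.0083, 0.8620, -0.5957)
step 4: x0=(-0.2318, 0.8368, -1.6053) x1=(1.5768, 1.2164, -1.4921) x2=(1.4721, -1.5278, 0.6738) x3=(2.0166, 0.8861, -0.5791)
step 5: x0=(-0.2333, 0.8534, -1.5761) x1=(1.5717, 1.2365, -1.4596) x2=(1.4677, -1.4965, 0.7018) x3=(2.0244, 0.9101, -0.5632)
step 6: x0=(-0.2340, 0.8699, -1.5466) x1=(1.5670, 1.2559, -1.4258) x2=(1.4633, -1.4650, 0.7296) x3=(2.0316, 0.9342, -0.5480)
step 7: x0=(-0.2342, 0.8864, -1.5168) x1=(1.5627, 1.2747, -1.3907) x2=(1.4588, -1.4332, 0.7573) x3=(2.0381, 0.9583, -0.5336)
step 8: x0=(-0.2338, 0.9029, -1.4869) x1=(1.5588, 1.2929, -1.3543) x2=(1.4545, -1.4011, 0.7847) x3=(2.0440, 0.9824, -0.5200)
step 9: x0=(-0.2327, 0.9193, -1.4567) x1=(1.5554, 1.3104, -1.3166) x2=(1.4501, -1.3688, 0.8120) x3=(2.0492, 1.0066, -0.5071)
step 10: x0=(-0.2309, 0.9357, -1.4263) x1=(1.5525, 1.3273, -1.2776) x2=(1.4457, -1.3362, 0.8391) x3=(2.0536, 1.0308, -0.4950)
step 11: x0=(-0.2286, 0.9520, -1.3956) x1=(1.5502, 1.3434, -1.2372) x2=(1.4414, -1.3033, 0.8660) x3=(2.0573, 1.0551, -0.4838)
step 12: x0=(-0.2256, 0.9683, -1.3647) x1=(1.5485, 1.3588, -1.1953) x2=(1.4371, -1.2701, 0.8927) x3=(2.0601, 1.0795, -0.4734)
step 13: x0=(-0.2219, 0.9845, -1.3335) x1=(1.5476, 1.3735, -1.1520) x2=(1.4328, -1.2367, 0.9193) x3=(2.0621, 1.1040, -0.4639)
step 14: x0=(-0.2177, 1.0008, -1.3021) x1=(1.5475, 1.3874, -1.1072) x2=(1.4285, -1.2029, 0.9456) x3=(2.0630, 1.1287, -0.4553)
step 15: x0=(-0.2127, 1.0169, -1.2705) x1=(1.5483, 1.4005, -1.0607) x2=(1.4243, -1.1689, 0.9717) x3=(2.0630, 1.1535, -0.4477)
step 16: x0=(-0.2071, 1.0331, -1.2386) x1=(1.5502, 1.4127, -1.0126) x2=(1.4200, -1.1346, 0.9977) x3=(2.0617, 1.1785, -0.4411)
step 17: x0=(-0.2009, 1.0492, -1.2064) x1=(1.5534, 1.4240, -0.9627) x2=(1.4158, -1.1001, 1.0234) x3=(2.0592, 1.2037, -0.4356)
step 18: x0=(-0.1939, 1.0653, -1.1740) x1=(1.5580, 1.4343, -0.9109) x2=(1.4116, -1.0652, 1.0489) x3=(2.0552, 1.2292, -0.4313)
step 19: x0=(-0.1863, 1.0813, -1.1413) x1=(1.5644, 1.4436, -0.8570) x2=(1.4074, -1.0301, 1.0742) x3=(2.0496, 1.2550, -0.4283)
step 20: x0=(-0.1781, 1.0973, -1.1084) x1=(1.5730, 1.4517, -0.8010) x2=(1.4033, -0.9947, 1.0993) x3=(2.0420, 1.2813, -0.4267)
step 21: x0=(-0.1691, 1.1132, -1.0752) x1=(1.5842, 1.4585, -0.7425) x2=(1.3991, -0.9590, 1.1242) x3=(2.0321, 1.3080, -0.4266)
step 22: x0=(-0.1595, 1.1291, -1.0417) x1=(1.5988, 1.4638, -0.6813) x2=(1.3950, -0.9231, 1.1489) x3=(2.0193, 1.3354, -0.4284)

(-0.1595, 1.1291, -1.0417)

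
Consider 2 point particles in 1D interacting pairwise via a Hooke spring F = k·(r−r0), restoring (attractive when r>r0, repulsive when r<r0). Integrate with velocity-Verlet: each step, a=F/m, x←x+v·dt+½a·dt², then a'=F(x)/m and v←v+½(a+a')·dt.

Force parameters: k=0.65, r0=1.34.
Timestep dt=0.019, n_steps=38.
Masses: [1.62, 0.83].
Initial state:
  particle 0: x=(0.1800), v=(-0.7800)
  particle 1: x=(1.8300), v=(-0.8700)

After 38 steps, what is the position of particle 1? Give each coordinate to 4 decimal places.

step 0: x0=(0.1800) x1=(1.8300)
step 1: x0=(0.1652) x1=(1.8134)
step 2: x0=(0.1504) x1=(1.7968)
step 3: x0=(0.1357) x1=(1.7800)
step 4: x0=(0.1211) x1=(1.7632)
step 5: x0=(0.1065) x1=(1.7463)
step 6: x0=(0.0919) x1=(1.7293)
step 7: x0=(0.0773) x1=(1.7122)
step 8: x0=(0.0629) x1=(1.6950)
step 9: x0=(0.0484) x1=(1.6777)
step 10: x0=(0.0340) x1=(1.6604)
step 11: x0=(0.0196) x1=(1.6430)
step 12: x0=(0.0053) x1=(1.6255)
step 13: x0=(-0.0090) x1=(1.6079)
step 14: x0=(-0.0232) x1=(1.5903)
step 15: x0=(-0.0374) x1=(1.5725)
step 16: x0=(-0.0516) x1=(1.5547)
step 17: x0=(-0.0657) x1=(1.5368)
step 18: x0=(-0.0798) x1=(1.5189)
step 19: x0=(-0.0939) x1=(1.5009)
step 20: x0=(-0.1079) x1=(1.4828)
step 21: x0=(-0.1219) x1=(1.4646)
step 22: x0=(-0.1358) x1=(1.4463)
step 23: x0=(-0.1497) x1=(1.4280)
step 24: x0=(-0.1636) x1=(1.4097)
step 25: x0=(-0.1774) x1=(1.3912)
step 26: x0=(-0.1912) x1=(1.3727)
step 27: x0=(-0.2050) x1=(1.3541)
step 28: x0=(-0.2187) x1=(1.3355)
step 29: x0=(-0.2324) x1=(1.3168)
step 30: x0=(-0.2461) x1=(1.2980)
step 31: x0=(-0.2598) x1=(1.2792)
step 32: x0=(-0.2734) x1=(1.2604)
step 33: x0=(-0.2870) x1=(1.2414)
step 34: x0=(-0.3006) x1=(1.2225)
step 35: x0=(-0.3141) x1=(1.2034)
step 36: x0=(-0.3276) x1=(1.1844)
step 37: x0=(-0.3411) x1=(1.1652)
step 38: x0=(-0.3546) x1=(1.1461)

(1.1461)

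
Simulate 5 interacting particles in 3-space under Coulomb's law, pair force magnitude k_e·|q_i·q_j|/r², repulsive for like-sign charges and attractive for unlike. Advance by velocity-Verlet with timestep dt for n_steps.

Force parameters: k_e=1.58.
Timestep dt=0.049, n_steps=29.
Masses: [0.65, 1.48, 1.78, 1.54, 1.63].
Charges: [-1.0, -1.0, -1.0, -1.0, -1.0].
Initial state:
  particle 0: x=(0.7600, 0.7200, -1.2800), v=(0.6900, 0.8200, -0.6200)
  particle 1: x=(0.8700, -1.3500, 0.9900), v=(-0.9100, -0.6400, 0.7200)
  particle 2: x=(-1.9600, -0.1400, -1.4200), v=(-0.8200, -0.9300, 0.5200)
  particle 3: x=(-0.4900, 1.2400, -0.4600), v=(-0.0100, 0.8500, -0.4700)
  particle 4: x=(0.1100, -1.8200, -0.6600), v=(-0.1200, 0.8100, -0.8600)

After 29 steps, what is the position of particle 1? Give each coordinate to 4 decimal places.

step 0: x0=(0.7600, 0.7200, -1.2800) x1=(0.8700, -1.3500, 0.9900) x2=(-1.9600, -0.1400, -1.4200) x3=(-0.4900, 1.2400, -0.4600) x4=(0.1100, -1.8200, -0.6600)
step 1: x0=(0.7952, 0.7605, -1.3113) x1=(0.8257, -1.3815, 1.0258) x2=(-2.0006, -0.1856, -1.3947) x3=(-0.4908, 1.2822, -0.4827) x4=(0.1041, -1.7808, -0.7024)
step 2: x0=(0.8329, 0.8016, -1.3443) x1=(0.7818, -1.4132, 1.0626) x2=(-2.0420, -0.2314, -1.3697) x3=(-0.4922, 1.3254, -0.5048) x4=(0.0981, -1.7424, -0.7452)
step 3: x0=(0.8732, 0.8434, -1.3790) x1=(0.7384, -1.4452, 1.1005) x2=(-2.0842, -0.2773, -1.3450) x3=(-0.4941, 1.3696, -0.5264) x4=(0.0922, -1.7048, -0.7884)
step 4: x0=(0.9159, 0.8858, -1.4152) x1=(0.6954, -1.4776, 1.1393) x2=(-2.1272, -0.3233, -1.3206) x3=(-0.4965, 1.4147, -0.5475) x4=(0.0863, -1.6679, -0.8320)
step 5: x0=(0.9610, 0.9289, -1.4530) x1=(0.6527, -1.5102, 1.1790) x2=(-2.1710, -0.3694, -1.2965) x3=(-0.4995, 1.4608, -0.5681) x4=(0.0804, -1.6319, -0.8761)
step 6: x0=(1.0083, 0.9727, -1.4921) x1=(0.6103, -1.5431, 1.2196) x2=(-2.2155, -0.4156, -1.2725) x3=(-0.5030, 1.5078, -0.5884) x4=(0.0747, -1.5965, -0.9206)
step 7: x0=(1.0577, 1.0171, -1.5326) x1=(0.5683, -1.5763, 1.2610) x2=(-2.2607, -0.4619, -1.2488) x3=(-0.5069, 1.5556, -0.6082) x4=(0.0691, -1.5618, -0.9654)
step 8: x0=(1.1092, 1.0621, -1.5744) x1=(0.5264, -1.6099, 1.3033) x2=(-2.3067, -0.5084, -1.2252) x3=(-0.5113, 1.6042, -0.6277) x4=(0.0636, -1.5277, -1.0106)
step 9: x0=(1.1626, 1.1078, -1.6173) x1=(0.4849, -1.6438, 1.3462) x2=(-2.3533, -0.5549, -1.2018) x3=(-0.5162, 1.6536, -0.6468) x4=(0.0584, -1.4942, -1.0562)
step 10: x0=(1.2179, 1.1542, -1.6614) x1=(0.4435, -1.6779, 1.3900) x2=(-2.4006, -0.6015, -1.1785) x3=(-0.5214, 1.7038, -0.6657) x4=(0.0533, -1.4613, -1.1020)
step 11: x0=(1.2750, 1.2012, -1.7065) x1=(0.4023, -1.7124, 1.4344) x2=(-2.4486, -0.6482, -1.1553) x3=(-0.5270, 1.7546, -0.6842) x4=(0.0484, -1.4290, -1.1483)
step 12: x0=(1.3338, 1.2488, -1.7526) x1=(0.3612, -1.7472, 1.4794) x2=(-2.4972, -0.6950, -1.1323) x3=(-0.5330, 1.8061, -0.7025) x4=(0.0437, -1.3971, -1.1948)
step 13: x0=(1.3942, 1.2970, -1.7997) x1=(0.3204, -1.7822, 1.5250) x2=(-2.5464, -0.7419, -1.1093) x3=(-0.5393, 1.8583, -0.7206) x4=(0.0392, -1.3658, -1.2416)
step 14: x0=(1.4561, 1.3458, -1.8476) x1=(0.2796, -1.8176, 1.5712) x2=(-2.5962, -0.7889, -1.0864) x3=(-0.5460, 1.9111, -0.7385) x4=(0.0349, -1.3349, -1.2887)
step 15: x0=(1.5196, 1.3951, -1.8963) x1=(0.2390, -1.8532, 1.6180) x2=(-2.6466, -0.8360, -1.0636) x3=(-0.5529, 1.9645, -0.7562) x4=(0.0309, -1.3044, -1.3361)
step 16: x0=(1.5844, 1.4450, -1.9459) x1=(0.1986, -1.8890, 1.6653) x2=(-2.6976, -0.8832, -1.0408) x3=(-0.5602, 2.0184, -0.7736) x4=(0.0271, -1.2744, -1.3838)
step 17: x0=(1.6506, 1.4955, -1.9962) x1=(0.1582, -1.9251, 1.7131) x2=(-2.7490, -0.9305, -1.0181) x3=(-0.5677, 2.0729, -0.7909) x4=(0.0234, -1.2447, -1.4318)
step 18: x0=(1.7180, 1.5465, -2.0471) x1=(0.1180, -1.9615, 1.7613) x2=(-2.8010, -0.9779, -0.9954) x3=(-0.5755, 2.1279, -0.8081) x4=(0.0200, -1.2154, -1.4800)
step 19: x0=(1.7867, 1.5979, -2.0987) x1=(0.0778, -1.9981, 1.8100) x2=(-2.8535, -1.0254, -0.9728) x3=(-0.5836, 2.1834, -0.8250) x4=(0.0167, -1.1864, -1.5285)
step 20: x0=(1.8565, 1.6499, -2.1510) x1=(0.0378, -2.0349, 1.8591) x2=(-2.9065, -1.0730, -0.9502) x3=(-0.5918, 2.2394, -0.8419) x4=(0.0137, -1.1578, -1.5772)
step 21: x0=(1.9274, 1.7023, -2.2038) x1=(-0.0022, -2.0720, 1.9086) x2=(-2.9599, -1.1207, -0.9276) x3=(-0.6003, 2.2958, -0.8586) x4=(0.0108, -1.1295, -1.6261)
step 22: x0=(1.9994, 1.7552, -2.2572) x1=(-0.0421, -2.1092, 1.9585) x2=(-3.0137, -1.1685, -0.9050) x3=(-0.6091, 2.3527, -0.8752) x4=(0.0081, -1.1014, -1.6753)
step 23: x0=(2.0724, 1.8085, -2.3111) x1=(-0.0818, -2.1467, 2.0087) x2=(-3.0680, -1.2164, -0.8824) x3=(-0.6180, 2.4100, -0.8916) x4=(0.0056, -1.0737, -1.7247)
step 24: x0=(2.1464, 1.8622, -2.3655) x1=(-0.1216, -2.1843, 2.0594) x2=(-3.1226, -1.2644, -0.8598) x3=(-0.6271, 2.4677, -0.9079) x4=(0.0032, -1.0462, -1.7743)
step 25: x0=(2.2213, 1.9164, -2.4203) x1=(-0.1612, -2.2221, 2.1103) x2=(-3.1776, -1.3126, -0.8373) x3=(-0.6364, 2.5258, -0.9242) x4=(0.0009, -1.0189, -1.8242)
step 26: x0=(2.2971, 1.9709, -2.4756) x1=(-0.2007, -2.2601, 2.1616) x2=(-3.2330, -1.3608, -0.8147) x3=(-0.6458, 2.5843, -0.9403) x4=(-0.0012, -0.9919, -1.8742)
step 27: x0=(2.3737, 2.0258, -2.5313) x1=(-0.2402, -2.2983, 2.2131) x2=(-3.2887, -1.4091, -0.7922) x3=(-0.6555, 2.6431, -0.9563) x4=(-0.0032, -0.9651, -1.9245)
step 28: x0=(2.4512, 2.0810, -2.5874) x1=(-0.2796, -2.3366, 2.2650) x2=(-3.3448, -1.4575, -0.7696) x3=(-0.6652, 2.7023, -0.9722) x4=(-0.0051, -0.9385, -1.9749)
step 29: x0=(2.5294, 2.1366, -2.6439) x1=(-0.3189, -2.3751, 2.3172) x2=(-3.4011, -1.5061, -0.7471) x3=(-0.6752, 2.7618, -0.9881) x4=(-0.0069, -0.9122, -2.0255)

(-0.3189, -2.3751, 2.3172)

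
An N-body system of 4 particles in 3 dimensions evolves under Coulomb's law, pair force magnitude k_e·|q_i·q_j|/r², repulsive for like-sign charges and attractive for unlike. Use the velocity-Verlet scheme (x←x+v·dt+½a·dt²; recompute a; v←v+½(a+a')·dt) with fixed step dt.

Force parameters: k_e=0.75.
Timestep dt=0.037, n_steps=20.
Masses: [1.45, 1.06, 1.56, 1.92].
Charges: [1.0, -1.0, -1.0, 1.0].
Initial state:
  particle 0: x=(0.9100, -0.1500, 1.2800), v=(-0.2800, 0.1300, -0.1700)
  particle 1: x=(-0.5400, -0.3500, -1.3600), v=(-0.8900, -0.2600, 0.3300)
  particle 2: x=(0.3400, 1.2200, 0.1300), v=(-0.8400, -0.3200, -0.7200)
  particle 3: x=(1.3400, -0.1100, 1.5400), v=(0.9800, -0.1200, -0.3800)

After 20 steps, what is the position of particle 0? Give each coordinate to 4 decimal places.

step 0: x0=(0.9100, -0.1500, 1.2800) x1=(-0.5400, -0.3500, -1.3600) x2=(0.3400, 1.2200, 0.1300) x3=(1.3400, -0.1100, 1.5400)
step 1: x0=(0.8984, -0.1452, 1.2729) x1=(-0.5729, -0.3597, -1.3478) x2=(0.3090, 1.2081, 0.1035) x3=(1.3771, -0.1143, 1.5264)
step 2: x0=(0.8846, -0.1405, 1.2645) x1=(-0.6058, -0.3695, -1.3355) x2=(0.2782, 1.1961, 0.0773) x3=(1.4158, -0.1185, 1.5136)
step 3: x0=(0.8688, -0.1356, 1.2550) x1=(-0.6387, -0.3794, -1.3232) x2=(0.2475, 1.1839, 0.0513) x3=(1.4557, -0.1225, 1.5013)
step 4: x0=(0.8513, -0.1307, 1.2446) x1=(-0.6715, -0.3894, -1.3108) x2=(0.2170, 1.1716, 0.0257) x3=(1.4968, -0.1265, 1.4895)
step 5: x0=(0.8323, -0.1257, 1.2336) x1=(-0.7043, -0.3995, -1.2984) x2=(0.1867, 1.1592, 0.0003) x3=(1.5389, -0.1304, 1.4779)
step 6: x0=(0.8120, -0.1205, 1.2219) x1=(-0.7371, -0.4098, -1.2860) x2=(0.1566, 1.1468, -0.0249) x3=(1.5818, -0.1342, 1.4666)
step 7: x0=(0.7906, -0.1152, 1.2097) x1=(-0.7699, -0.4201, -1.2735) x2=(0.1267, 1.1342, -0.0497) x3=(1.6254, -0.1381, 1.4554)
step 8: x0=(0.7681, -0.1097, 1.1970) x1=(-0.8026, -0.4306, -1.2610) x2=(0.0970, 1.1216, -0.0743) x3=(1.6696, -0.1419, 1.4443)
step 9: x0=(0.7448, -0.1041, 1.1839) x1=(-0.8353, -0.4413, -1.2485) x2=(0.0674, 1.1089, -0.0986) x3=(1.7143, -0.1457, 1.4334)
step 10: x0=(0.7206, -0.0983, 1.1704) x1=(-0.8680, -0.4521, -1.2359) x2=(0.0380, 1.0962, -0.1227) x3=(1.7595, -0.1494, 1.4224)
step 11: x0=(0.6958, -0.0924, 1.1566) x1=(-0.9007, -0.4630, -1.2233) x2=(0.0089, 1.0834, -0.1465) x3=(1.8050, -0.1532, 1.4115)
step 12: x0=(0.6703, -0.0864, 1.1424) x1=(-0.9334, -0.4741, -1.2107) x2=(-0.0201, 1.0705, -0.1701) x3=(1.8509, -0.1570, 1.4007)
step 13: x0=(0.6442, -0.0802, 1.1280) x1=(-0.9660, -0.4853, -1.1980) x2=(-0.0489, 1.0576, -0.1934) x3=(1.8970, -0.1607, 1.3898)
step 14: x0=(0.6175, -0.0738, 1.1132) x1=(-0.9986, -0.4966, -1.1854) x2=(-0.0775, 1.0447, -0.2164) x3=(1.9434, -0.1645, 1.3790)
step 15: x0=(0.5904, -0.0674, 1.0982) x1=(-1.0313, -0.5081, -1.1726) x2=(-0.1059, 1.0317, -0.2392) x3=(1.9899, -0.1682, 1.3681)
step 16: x0=(0.5627, -0.0608, 1.0828) x1=(-1.0639, -0.5198, -1.1599) x2=(-0.1341, 1.0187, -0.2617) x3=(2.0367, -0.1719, 1.3573)
step 17: x0=(0.5347, -0.0541, 1.0672) x1=(-1.0965, -0.5316, -1.1471) x2=(-0.1620, 1.0057, -0.2840) x3=(2.0836, -0.1756, 1.3464)
step 18: x0=(0.5062, -0.0472, 1.0513) x1=(-1.1291, -0.5436, -1.1344) x2=(-0.1898, 0.9927, -0.3060) x3=(2.1307, -0.1794, 1.3355)
step 19: x0=(0.4774, -0.0403, 1.0352) x1=(-1.1617, -0.5558, -1.1215) x2=(-0.2174, 0.9797, -0.3278) x3=(2.1779, -0.1831, 1.3246)
step 20: x0=(0.4482, -0.0332, 1.0187) x1=(-1.1943, -0.5681, -1.1087) x2=(-0.2448, 0.9667, -0.3493) x3=(2.2252, -0.1868, 1.3137)

(0.4482, -0.0332, 1.0187)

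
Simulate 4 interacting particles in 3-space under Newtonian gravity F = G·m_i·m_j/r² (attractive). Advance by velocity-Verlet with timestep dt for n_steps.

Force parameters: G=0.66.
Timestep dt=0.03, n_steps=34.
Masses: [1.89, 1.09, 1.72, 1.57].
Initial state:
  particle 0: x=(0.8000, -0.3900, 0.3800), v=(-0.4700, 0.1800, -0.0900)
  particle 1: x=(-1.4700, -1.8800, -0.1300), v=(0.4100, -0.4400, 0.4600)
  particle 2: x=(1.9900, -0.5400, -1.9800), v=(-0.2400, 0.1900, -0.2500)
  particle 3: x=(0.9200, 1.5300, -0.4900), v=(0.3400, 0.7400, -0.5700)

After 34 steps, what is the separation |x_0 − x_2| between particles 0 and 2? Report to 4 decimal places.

step 0: x0=(0.8000, -0.3900, 0.3800) x1=(-1.4700, -1.8800, -0.1300) x2=(1.9900, -0.5400, -1.9800) x3=(0.9200, 1.5300, -0.4900)
step 1: x0=(0.7859, -0.3845, 0.3772) x1=(-1.4576, -1.8931, -0.1162) x2=(1.9827, -0.5343, -1.9874) x3=(0.9302, 1.5520, -0.5071)
step 2: x0=(0.7718, -0.3789, 0.3741) x1=(-1.4450, -1.9061, -0.1024) x2=(1.9753, -0.5284, -1.9946) x3=(0.9404, 1.5737, -0.5241)
step 3: x0=(0.7577, -0.3732, 0.3709) x1=(-1.4322, -1.9190, -0.0886) x2=(1.9677, -0.5225, -2.0015) x3=(0.9507, 1.5950, -0.5411)
step 4: x0=(0.7437, -0.3674, 0.3674) x1=(-1.4192, -1.9316, -0.0748) x2=(1.9600, -0.5165, -2.0082) x3=(0.9609, 1.6160, -0.5581)
step 5: x0=(0.7296, -0.3614, 0.3636) x1=(-1.4060, -1.9442, -0.0611) x2=(1.9521, -0.5104, -2.0147) x3=(0.9711, 1.6366, -0.5751)
step 6: x0=(0.7156, -0.3553, 0.3597) x1=(-1.3926, -1.9566, -0.0473) x2=(1.9441, -0.5042, -2.0210) x3=(0.9814, 1.6569, -0.5920)
step 7: x0=(0.7016, -0.3492, 0.3555) x1=(-1.3790, -1.9688, -0.0336) x2=(1.9360, -0.4979, -2.0270) x3=(0.9917, 1.6769, -0.6089)
step 8: x0=(0.6876, -0.3429, 0.3512) x1=(-1.3652, -1.9809, -0.0198) x2=(1.9277, -0.4915, -2.0329) x3=(1.0019, 1.6965, -0.6258)
step 9: x0=(0.6736, -0.3365, 0.3466) x1=(-1.3512, -1.9928, -0.0061) x2=(1.9192, -0.4851, -2.0385) x3=(1.0122, 1.7158, -0.6426)
step 10: x0=(0.6596, -0.3301, 0.3418) x1=(-1.3370, -2.0045, 0.0076) x2=(1.9106, -0.4785, -2.0439) x3=(1.0224, 1.7348, -0.6594)
step 11: x0=(0.6457, -0.3235, 0.3368) x1=(-1.3227, -2.0161, 0.0213) x2=(1.9019, -0.4719, -2.0491) x3=(1.0326, 1.7534, -0.6762)
step 12: x0=(0.6318, -0.3169, 0.3315) x1=(-1.3081, -2.0275, 0.0350) x2=(1.8931, -0.4651, -2.0541) x3=(1.0429, 1.7718, -0.6929)
step 13: x0=(0.6179, -0.3102, 0.3261) x1=(-1.2933, -2.0388, 0.0486) x2=(1.8840, -0.4583, -2.0588) x3=(1.0531, 1.7898, -0.7096)
step 14: x0=(0.6040, -0.3034, 0.3205) x1=(-1.2783, -2.0499, 0.0623) x2=(1.8749, -0.4514, -2.0633) x3=(1.0633, 1.8075, -0.7263)
step 15: x0=(0.5901, -0.2966, 0.3147) x1=(-1.2632, -2.0608, 0.0759) x2=(1.8656, -0.4443, -2.0677) x3=(1.0735, 1.8249, -0.7430)
step 16: x0=(0.5763, -0.2897, 0.3086) x1=(-1.2478, -2.0715, 0.0895) x2=(1.8562, -0.4372, -2.0718) x3=(1.0837, 1.8420, -0.7597)
step 17: x0=(0.5625, -0.2827, 0.3024) x1=(-1.2323, -2.0820, 0.1031) x2=(1.8467, -0.4300, -2.0757) x3=(1.0938, 1.8588, -0.7763)
step 18: x0=(0.5487, -0.2757, 0.2959) x1=(-1.2166, -2.0924, 0.1166) x2=(1.8370, -0.4227, -2.0794) x3=(1.1040, 1.8753, -0.7929)
step 19: x0=(0.5350, -0.2686, 0.2893) x1=(-1.2007, -2.1026, 0.1301) x2=(1.8271, -0.4152, -2.0828) x3=(1.1141, 1.8915, -0.8095)
step 20: x0=(0.5213, -0.2614, 0.2825) x1=(-1.1846, -2.1126, 0.1436) x2=(1.8172, -0.4077, -2.0861) x3=(1.1242, 1.9074, -0.8261)
step 21: x0=(0.5076, -0.2543, 0.2755) x1=(-1.1683, -2.1224, 0.1571) x2=(1.8071, -0.4001, -2.0891) x3=(1.1343, 1.9230, -0.8426)
step 22: x0=(0.4940, -0.2471, 0.2682) x1=(-1.1519, -2.1320, 0.1705) x2=(1.7969, -0.3924, -2.0919) x3=(1.1444, 1.9384, -0.8591)
step 23: x0=(0.4804, -0.2398, 0.2608) x1=(-1.1352, -2.1414, 0.1839) x2=(1.7865, -0.3846, -2.0946) x3=(1.1544, 1.9534, -0.8756)
step 24: x0=(0.4669, -0.2325, 0.2532) x1=(-1.1184, -2.1506, 0.1972) x2=(1.7760, -0.3767, -2.0970) x3=(1.1644, 1.9681, -0.8921)
step 25: x0=(0.4533, -0.2252, 0.2455) x1=(-1.1014, -2.1596, 0.2105) x2=(1.7654, -0.3687, -2.0992) x3=(1.1744, 1.9825, -0.9086)
step 26: x0=(0.4399, -0.2178, 0.2375) x1=(-1.0842, -2.1684, 0.2238) x2=(1.7547, -0.3605, -2.1011) x3=(1.1844, 1.9967, -0.9250)
step 27: x0=(0.4264, -0.2104, 0.2294) x1=(-1.0669, -2.1771, 0.2370) x2=(1.7438, -0.3523, -2.1029) x3=(1.1943, 2.0106, -0.9414)
step 28: x0=(0.4130, -0.2030, 0.2210) x1=(-1.0494, -2.1855, 0.2502) x2=(1.7328, -0.3440, -2.1044) x3=(1.2042, 2.0242, -0.9578)
step 29: x0=(0.3997, -0.1956, 0.2125) x1=(-1.0317, -2.1936, 0.2633) x2=(1.7216, -0.3356, -2.1058) x3=(1.2140, 2.0375, -0.9742)
step 30: x0=(0.3864, -0.1882, 0.2038) x1=(-1.0138, -2.2016, 0.2764) x2=(1.7104, -0.3270, -2.1069) x3=(1.2239, 2.0505, -0.9906)
step 31: x0=(0.3732, -0.1807, 0.1949) x1=(-0.9958, -2.2094, 0.2894) x2=(1.6990, -0.3184, -2.1078) x3=(1.2337, 2.0632, -1.0070)
step 32: x0=(0.3600, -0.1733, 0.1859) x1=(-0.9776, -2.2169, 0.3024) x2=(1.6874, -0.3096, -2.1085) x3=(1.2434, 2.0757, -1.0233)
step 33: x0=(0.3468, -0.1658, 0.1766) x1=(-0.9593, -2.2243, 0.3153) x2=(1.6758, -0.3008, -2.1090) x3=(1.2531, 2.0878, -1.0396)
step 34: x0=(0.3338, -0.1583, 0.1672) x1=(-0.9408, -2.2314, 0.3282) x2=(1.6640, -0.2918, -2.1092) x3=(1.2628, 2.0997, -1.0559)

2.6400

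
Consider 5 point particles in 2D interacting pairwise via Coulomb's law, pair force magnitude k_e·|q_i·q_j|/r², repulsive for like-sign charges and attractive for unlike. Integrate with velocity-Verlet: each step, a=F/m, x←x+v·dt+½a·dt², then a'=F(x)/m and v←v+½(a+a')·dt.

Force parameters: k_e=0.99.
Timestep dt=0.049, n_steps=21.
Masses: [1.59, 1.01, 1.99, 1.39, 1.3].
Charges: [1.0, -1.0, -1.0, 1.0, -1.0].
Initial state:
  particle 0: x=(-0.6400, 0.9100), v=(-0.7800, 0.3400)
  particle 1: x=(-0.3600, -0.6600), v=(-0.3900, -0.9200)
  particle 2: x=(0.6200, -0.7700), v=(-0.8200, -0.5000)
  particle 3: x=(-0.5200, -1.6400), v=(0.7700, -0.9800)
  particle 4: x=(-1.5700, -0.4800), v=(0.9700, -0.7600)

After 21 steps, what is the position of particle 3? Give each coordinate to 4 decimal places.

step 0: x0=(-0.6400, 0.9100) x1=(-0.3600, -0.6600) x2=(0.6200, -0.7700) x3=(-0.5200, -1.6400) x4=(-1.5700, -0.4800)
step 1: x0=(-0.6782, 0.9261) x1=(-0.3798, -0.7058) x2=(0.5802, -0.7947) x3=(-0.4820, -1.6868) x4=(-1.5228, -0.5171)
step 2: x0=(-0.7164, 0.9412) x1=(-0.4008, -0.7532) x2=(0.5414, -0.8196) x3=(-0.4436, -1.7310) x4=(-1.4766, -0.5540)
step 3: x0=(-0.7546, 0.9553) x1=(-0.4228, -0.8024) x2=(0.5035, -0.8450) x3=(-0.4049, -1.7725) x4=(-1.4315, -0.5905)
step 4: x0=(-0.7928, 0.9683) x1=(-0.4454, -0.8538) x2=(0.4667, -0.8708) x3=(-0.3659, -1.8111) x4=(-1.3878, -0.6265)
step 5: x0=(-0.8309, 0.9804) x1=(-0.4683, -0.9075) x2=(0.4311, -0.8970) x3=(-0.3268, -1.8467) x4=(-1.3458, -0.6620)
step 6: x0=(-0.8690, 0.9916) x1=(-0.4911, -0.9641) x2=(0.3966, -0.9237) x3=(-0.2877, -1.8793) x4=(-1.3058, -0.6968)
step 7: x0=(-0.9070, 1.0018) x1=(-0.5134, -1.0237) x2=(0.3634, -0.9509) x3=(-0.2487, -1.9086) x4=(-1.2682, -0.7308)
step 8: x0=(-0.9449, 1.0112) x1=(-0.5347, -1.0871) x2=(0.3316, -0.9786) x3=(-0.2099, -1.9345) x4=(-1.2332, -0.7636)
step 9: x0=(-0.9828, 1.0197) x1=(-0.5546, -1.1546) x2=(0.3012, -1.0068) x3=(-0.1716, -1.9569) x4=(-1.2012, -0.7951)
step 10: x0=(-1.0205, 1.0274) x1=(-0.5725, -1.2270) x2=(0.2723, -1.0357) x3=(-0.1341, -1.9757) x4=(-1.1723, -0.8248)
step 11: x0=(-1.0581, 1.0343) x1=(-0.5883, -1.3048) x2=(0.2450, -1.0651) x3=(-0.0974, -1.9906) x4=(-1.1466, -0.8525)
step 12: x0=(-1.0956, 1.0405) x1=(-0.6017, -1.3887) x2=(0.2192, -1.0952) x3=(-0.0619, -2.0015) x4=(-1.1240, -0.8779)
step 13: x0=(-1.1330, 1.0460) x1=(-0.6126, -1.4790) x2=(0.1951, -1.1260) x3=(-0.0281, -2.0084) x4=(-1.1043, -0.9008)
step 14: x0=(-1.1702, 1.0508) x1=(-0.6209, -1.5757) x2=(0.1726, -1.1575) x3=(0.0038, -2.0110) x4=(-1.0872, -0.9212)
step 15: x0=(-1.2073, 1.0549) x1=(-0.6264, -1.6789) x2=(0.1517, -1.1898) x3=(0.0333, -2.0094) x4=(-1.0723, -0.9391)
step 16: x0=(-1.2443, 1.0584) x1=(-0.6288, -1.7878) x2=(0.1325, -1.2231) x3=(0.0598, -2.0035) x4=(-1.0593, -0.9548)
step 17: x0=(-1.2812, 1.0614) x1=(-0.6279, -1.9018) x2=(0.1148, -1.2576) x3=(0.0830, -1.9936) x4=(-1.0479, -0.9684)
step 18: x0=(-1.3180, 1.0637) x1=(-0.6234, -2.0197) x2=(0.0987, -1.2935) x3=(0.1026, -1.9797) x4=(-1.0379, -0.9803)
step 19: x0=(-1.3546, 1.0656) x1=(-0.6154, -2.1405) x2=(0.0841, -1.3313) x3=(0.1184, -1.9620) x4=(-1.0292, -0.9905)
step 20: x0=(-1.3911, 1.0669) x1=(-0.6042, -2.2632) x2=(0.0712, -1.3714) x3=(0.1306, -1.9404) x4=(-1.0217, -0.9993)
step 21: x0=(-1.4274, 1.0677) x1=(-0.5904, -2.3869) x2=(0.0600, -1.4145) x3=(0.1392, -1.9143) x4=(-1.0152, -1.0068)

(0.1392, -1.9143)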